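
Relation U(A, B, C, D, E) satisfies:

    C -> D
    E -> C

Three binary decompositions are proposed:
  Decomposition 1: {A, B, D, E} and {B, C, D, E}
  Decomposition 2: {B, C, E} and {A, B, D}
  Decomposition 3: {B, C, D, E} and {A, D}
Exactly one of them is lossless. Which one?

Decomposition 1

Decomposition 1: common = {B, D, E}, closure = {B, C, D, E} → lossless.
Decomposition 2: common = {B}, closure = {B} → lossy.
Decomposition 3: common = {D}, closure = {D} → lossy.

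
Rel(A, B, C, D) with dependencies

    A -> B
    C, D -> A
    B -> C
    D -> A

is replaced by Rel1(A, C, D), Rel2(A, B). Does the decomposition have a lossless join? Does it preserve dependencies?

lossless but not dependency-preserving

Lossless test: (A)⁺ = {A, B, C}, which contains all of one fragment — lossless.
Dependency preservation: the restricted closure of {B} across the fragments never reaches {C}, so B → C cannot be enforced without a join — not preserved.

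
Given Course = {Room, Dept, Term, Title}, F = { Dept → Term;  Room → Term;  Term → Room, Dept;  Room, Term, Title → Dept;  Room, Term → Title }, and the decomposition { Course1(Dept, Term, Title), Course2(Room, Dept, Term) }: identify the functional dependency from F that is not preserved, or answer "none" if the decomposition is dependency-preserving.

none

Dept → Term lies within Course1.
Room → Term lies within Course2.
Term → Room, Dept lies within Course2.
Room, Term, Title → Dept: restricted closure across fragments reaches Dept.
Room, Term → Title: restricted closure across fragments reaches Title.
Every dependency is enforceable on the fragments, so the decomposition is dependency-preserving.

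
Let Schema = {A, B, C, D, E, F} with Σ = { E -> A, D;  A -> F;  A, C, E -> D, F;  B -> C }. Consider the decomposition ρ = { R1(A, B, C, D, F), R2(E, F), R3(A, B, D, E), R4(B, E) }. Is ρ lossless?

Chase test. Columns are A, B, C, D, E, F; row i has aⱼ where attribute j ∈ Ri, else bᵢⱼ.
Initial tableau (one row per fragment):
  row 1: a1 a2 a3 a4 b15 a6
  row 2: b21 b22 b23 b24 a5 a6
  row 3: a1 a2 b33 a4 a5 b36
  row 4: b41 a2 b43 b44 a5 b46
Rows 2 and 3 agree on E; apply E→A, D and equate their A, D entries.
Rows 2 and 4 agree on E; apply E→A, D and equate their A, D entries.
Rows 1 and 3 agree on A; apply A→F and equate their F entries.
Rows 1 and 4 agree on A; apply A→F and equate their F entries.
Rows 1 and 3 agree on B; apply B→C and equate their C entries.
Rows 1 and 4 agree on B; apply B→C and equate their C entries.
Row 3 is now all distinguished symbols — the join is lossless.

Yes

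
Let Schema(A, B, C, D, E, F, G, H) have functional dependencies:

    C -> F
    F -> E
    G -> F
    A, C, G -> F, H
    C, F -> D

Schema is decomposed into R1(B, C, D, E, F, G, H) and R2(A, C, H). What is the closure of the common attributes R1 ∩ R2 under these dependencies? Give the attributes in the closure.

C, D, E, F, H

R1 ∩ R2 = {C, H}.
C → F applies, adding F
F → E applies, adding E
C, F → D applies, adding D
Closure: {C, D, E, F, H}.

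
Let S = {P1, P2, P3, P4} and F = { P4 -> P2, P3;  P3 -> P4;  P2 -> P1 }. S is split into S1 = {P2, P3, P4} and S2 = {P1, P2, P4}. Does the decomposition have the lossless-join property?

Common attributes: S1 ∩ S2 = {P2, P4}.
Closure of {P2, P4}: P4 → P2, P3 applies, adding P3; P2 → P1 applies, adding P1. So (P2, P4)⁺ = {P1, P2, P3, P4}.
This closure contains every attribute of S1, so S1 ∩ S2 → S1. The join is lossless.

Yes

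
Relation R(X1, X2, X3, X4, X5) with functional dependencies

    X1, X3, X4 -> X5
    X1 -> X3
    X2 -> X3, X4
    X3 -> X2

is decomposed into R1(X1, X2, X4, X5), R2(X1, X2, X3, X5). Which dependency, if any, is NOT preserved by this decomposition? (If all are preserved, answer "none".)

X1, X3, X4 → X5: restricted closure across fragments reaches X5.
X1 → X3 lies within R2.
X2 → X3, X4: restricted closure across fragments reaches X3, X4.
X3 → X2 lies within R2.
Every dependency is enforceable on the fragments, so the decomposition is dependency-preserving.

none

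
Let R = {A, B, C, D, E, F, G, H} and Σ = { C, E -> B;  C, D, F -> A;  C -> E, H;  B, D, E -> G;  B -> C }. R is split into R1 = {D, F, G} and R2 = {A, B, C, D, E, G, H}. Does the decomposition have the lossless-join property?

No

Common attributes: R1 ∩ R2 = {D, G}.
No dependency enlarges {D, G}, so (D, G)⁺ = {D, G}.
The closure contains neither all of R1 = {D, F, G} nor all of R2 = {A, B, C, D, E, G, H}, so the common attributes are not a superkey of either fragment. The join is lossy.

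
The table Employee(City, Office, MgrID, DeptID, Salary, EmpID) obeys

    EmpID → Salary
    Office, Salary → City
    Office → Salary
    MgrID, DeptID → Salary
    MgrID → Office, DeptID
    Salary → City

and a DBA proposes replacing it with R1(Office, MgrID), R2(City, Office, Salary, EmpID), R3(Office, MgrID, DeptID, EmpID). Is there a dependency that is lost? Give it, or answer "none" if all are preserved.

none

EmpID → Salary lies within R2.
Office, Salary → City lies within R2.
Office → Salary lies within R2.
MgrID, DeptID → Salary: restricted closure across fragments reaches Salary.
MgrID → Office, DeptID lies within R3.
Salary → City lies within R2.
Every dependency is enforceable on the fragments, so the decomposition is dependency-preserving.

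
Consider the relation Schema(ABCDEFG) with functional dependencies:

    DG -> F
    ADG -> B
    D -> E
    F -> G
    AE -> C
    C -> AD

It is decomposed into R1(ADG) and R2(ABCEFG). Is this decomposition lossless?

Common attributes: R1 ∩ R2 = {AG}.
No dependency enlarges {AG}, so (AG)⁺ = {AG}.
The closure contains neither all of R1 = {ADG} nor all of R2 = {ABCEFG}, so the common attributes are not a superkey of either fragment. The join is lossy.

No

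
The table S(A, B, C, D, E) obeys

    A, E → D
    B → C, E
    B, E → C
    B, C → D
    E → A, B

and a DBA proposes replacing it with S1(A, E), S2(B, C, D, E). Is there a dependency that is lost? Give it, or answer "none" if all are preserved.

A, E → D: restricted closure across fragments reaches D.
B → C, E lies within S2.
B, E → C lies within S2.
B, C → D lies within S2.
E → A, B: restricted closure across fragments reaches A, B.
Every dependency is enforceable on the fragments, so the decomposition is dependency-preserving.

none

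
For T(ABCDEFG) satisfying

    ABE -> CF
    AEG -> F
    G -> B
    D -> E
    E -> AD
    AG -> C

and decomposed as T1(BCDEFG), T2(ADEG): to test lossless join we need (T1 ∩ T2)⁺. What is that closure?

ABCDEFG

T1 ∩ T2 = {DEG}.
G → B applies, adding B
E → AD applies, adding A
AG → C applies, adding C
ABE → CF applies, adding F
Closure: {ABCDEFG}.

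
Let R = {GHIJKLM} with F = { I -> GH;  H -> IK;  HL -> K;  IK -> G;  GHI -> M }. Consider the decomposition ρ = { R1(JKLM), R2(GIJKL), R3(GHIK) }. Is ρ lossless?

Chase test. Columns are GHIJKLM; row i has aⱼ where attribute j ∈ Ri, else bᵢⱼ.
Initial tableau (one row per fragment):
  row 1: b11 b12 b13 a4 a5 a6 a7
  row 2: a1 b22 a3 a4 a5 a6 b27
  row 3: a1 a2 a3 b34 a5 b36 b37
Rows 2 and 3 agree on I; apply I→GH and equate their GH entries.
Rows 2 and 3 agree on GHI; apply GHI→M and equate their M entries.
No row becomes fully distinguished — the join is lossy.

No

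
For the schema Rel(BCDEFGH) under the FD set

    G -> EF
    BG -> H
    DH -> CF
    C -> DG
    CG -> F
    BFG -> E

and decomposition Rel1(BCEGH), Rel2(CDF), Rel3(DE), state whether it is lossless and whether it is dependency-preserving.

lossless but not dependency-preserving

Lossless test (chase): Rows 1 and 2 agree on C; apply C→DG and equate their DG entries. Rows 1 and 2 agree on CG; apply CG→F and equate their F entries. Rows 1 and 2 agree on G; apply G→EF and equate their EF entries. Row 1 is now all distinguished symbols — the join is lossless.
Dependency preservation: the restricted closure of {G} across the fragments never reaches {EF}, so G → EF cannot be enforced without a join — not preserved.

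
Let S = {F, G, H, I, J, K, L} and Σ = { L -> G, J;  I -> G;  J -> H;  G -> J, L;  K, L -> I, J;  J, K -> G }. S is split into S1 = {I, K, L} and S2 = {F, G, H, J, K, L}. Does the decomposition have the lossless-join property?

Common attributes: S1 ∩ S2 = {K, L}.
Closure of {K, L}: L → G, J applies, adding G, J; J → H applies, adding H; K, L → I, J applies, adding I. So (K, L)⁺ = {G, H, I, J, K, L}.
This closure contains every attribute of S1, so S1 ∩ S2 → S1. The join is lossless.

Yes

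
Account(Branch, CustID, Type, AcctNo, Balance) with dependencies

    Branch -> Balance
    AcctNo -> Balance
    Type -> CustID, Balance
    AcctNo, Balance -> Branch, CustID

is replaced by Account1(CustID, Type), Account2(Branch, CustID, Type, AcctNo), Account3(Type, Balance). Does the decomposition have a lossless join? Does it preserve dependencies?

Lossless test (chase): Rows 1 and 2 agree on Type; apply Type→CustID, Balance and equate their CustID, Balance entries. Rows 1 and 3 agree on Type; apply Type→CustID, Balance and equate their CustID, Balance entries. Row 2 is now all distinguished symbols — the join is lossless.
Dependency preservation: the restricted closure of {Branch} across the fragments never reaches {Balance}, so Branch → Balance cannot be enforced without a join — not preserved.

lossless but not dependency-preserving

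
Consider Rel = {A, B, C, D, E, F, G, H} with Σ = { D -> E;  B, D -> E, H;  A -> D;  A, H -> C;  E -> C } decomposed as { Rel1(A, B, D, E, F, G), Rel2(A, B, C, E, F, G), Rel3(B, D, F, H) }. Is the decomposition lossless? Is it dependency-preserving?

Lossless test (chase): Rows 1 and 3 agree on D; apply D→E and equate their E entries. Rows 1 and 3 agree on B, D; apply B, D→E, H and equate their E, H entries. Rows 1 and 2 agree on A; apply A→D and equate their D entries. Rows 1 and 2 agree on E; apply E→C and equate their C entries. Rows 1 and 3 agree on E; apply E→C and equate their C entries. Rows 1 and 2 agree on B, D; apply B, D→E, H and equate their E, H entries. Row 1 is now all distinguished symbols — the join is lossless.
Dependency preservation: B, D → E, H; A, H → C are not contained in any single fragment, but the restricted closure of each left-hand side across the fragments still reaches the right-hand side; the remaining FDs each lie inside some fragment. All dependencies are preserved.

lossless and dependency-preserving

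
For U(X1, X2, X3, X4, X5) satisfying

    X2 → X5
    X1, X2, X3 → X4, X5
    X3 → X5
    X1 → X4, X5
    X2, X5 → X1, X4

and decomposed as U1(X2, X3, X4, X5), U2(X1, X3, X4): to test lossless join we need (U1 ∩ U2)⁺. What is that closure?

X3, X4, X5

U1 ∩ U2 = {X3, X4}.
X3 → X5 applies, adding X5
Closure: {X3, X4, X5}.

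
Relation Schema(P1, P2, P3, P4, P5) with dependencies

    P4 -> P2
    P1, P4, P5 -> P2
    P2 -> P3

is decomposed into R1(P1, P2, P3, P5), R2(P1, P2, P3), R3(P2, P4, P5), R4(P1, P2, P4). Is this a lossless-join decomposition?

No

Chase test. Columns are P1, P2, P3, P4, P5; row i has aⱼ where attribute j ∈ Ri, else bᵢⱼ.
Initial tableau (one row per fragment):
  row 1: a1 a2 a3 b14 a5
  row 2: a1 a2 a3 b24 b25
  row 3: b31 a2 b33 a4 a5
  row 4: a1 a2 b43 a4 b45
Rows 1 and 3 agree on P2; apply P2→P3 and equate their P3 entries.
Rows 1 and 4 agree on P2; apply P2→P3 and equate their P3 entries.
No row becomes fully distinguished — the join is lossy.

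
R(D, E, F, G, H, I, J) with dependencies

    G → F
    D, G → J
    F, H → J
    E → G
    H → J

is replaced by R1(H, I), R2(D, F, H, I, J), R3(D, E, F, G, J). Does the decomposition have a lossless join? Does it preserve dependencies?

Lossless test (chase): Rows 1 and 2 agree on H; apply H→J and equate their J entries. No row becomes fully distinguished — the join is lossy.
Dependency preservation: every FD's attributes lie within a single fragment, so each can be enforced locally — preserved.

lossy but dependency-preserving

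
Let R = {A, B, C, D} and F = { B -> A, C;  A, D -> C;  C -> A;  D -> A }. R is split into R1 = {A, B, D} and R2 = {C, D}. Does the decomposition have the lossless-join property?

Common attributes: R1 ∩ R2 = {D}.
Closure of {D}: D → A applies, adding A; A, D → C applies, adding C. So (D)⁺ = {A, C, D}.
This closure contains every attribute of R2, so R1 ∩ R2 → R2. The join is lossless.

Yes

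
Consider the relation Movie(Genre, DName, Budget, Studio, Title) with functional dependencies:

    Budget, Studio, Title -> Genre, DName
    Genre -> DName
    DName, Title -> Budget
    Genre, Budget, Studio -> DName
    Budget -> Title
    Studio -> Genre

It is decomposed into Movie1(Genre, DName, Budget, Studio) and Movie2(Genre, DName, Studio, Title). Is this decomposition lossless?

No

Common attributes: Movie1 ∩ Movie2 = {Genre, DName, Studio}.
No dependency enlarges {Genre, DName, Studio}, so (Genre, DName, Studio)⁺ = {Genre, DName, Studio}.
The closure contains neither all of Movie1 = {Genre, DName, Budget, Studio} nor all of Movie2 = {Genre, DName, Studio, Title}, so the common attributes are not a superkey of either fragment. The join is lossy.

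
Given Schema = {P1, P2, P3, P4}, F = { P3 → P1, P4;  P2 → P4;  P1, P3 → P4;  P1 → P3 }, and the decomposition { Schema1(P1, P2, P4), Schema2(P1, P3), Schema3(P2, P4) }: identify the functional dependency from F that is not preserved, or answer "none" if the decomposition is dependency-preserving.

P3 → P1, P4: restricted closure across fragments reaches P1, P4.
P2 → P4 lies within Schema1.
P1, P3 → P4: restricted closure across fragments reaches P4.
P1 → P3 lies within Schema2.
Every dependency is enforceable on the fragments, so the decomposition is dependency-preserving.

none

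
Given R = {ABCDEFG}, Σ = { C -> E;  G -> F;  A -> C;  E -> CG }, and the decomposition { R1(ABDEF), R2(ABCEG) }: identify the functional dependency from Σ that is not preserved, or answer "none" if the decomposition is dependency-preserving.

Check G → F: no single fragment contains all of {FG}, and the restricted closure of {G} across the fragments never reaches {F}.
C → E is preserved.
A → C is preserved.
E → CG is preserved.

G -> F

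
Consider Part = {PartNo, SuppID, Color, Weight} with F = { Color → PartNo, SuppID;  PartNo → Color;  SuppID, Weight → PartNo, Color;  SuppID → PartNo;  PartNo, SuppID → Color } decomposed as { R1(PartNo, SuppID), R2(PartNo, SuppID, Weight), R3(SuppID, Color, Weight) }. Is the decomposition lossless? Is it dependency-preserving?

lossless and dependency-preserving

Lossless test (chase): Rows 1 and 2 agree on PartNo; apply PartNo→Color and equate their Color entries. Rows 2 and 3 agree on SuppID, Weight; apply SuppID, Weight→PartNo, Color and equate their PartNo, Color entries. Row 2 is now all distinguished symbols — the join is lossless.
Dependency preservation: Color → PartNo, SuppID; PartNo → Color; SuppID, Weight → PartNo, Color; PartNo, SuppID → Color are not contained in any single fragment, but the restricted closure of each left-hand side across the fragments still reaches the right-hand side; the remaining FDs each lie inside some fragment. All dependencies are preserved.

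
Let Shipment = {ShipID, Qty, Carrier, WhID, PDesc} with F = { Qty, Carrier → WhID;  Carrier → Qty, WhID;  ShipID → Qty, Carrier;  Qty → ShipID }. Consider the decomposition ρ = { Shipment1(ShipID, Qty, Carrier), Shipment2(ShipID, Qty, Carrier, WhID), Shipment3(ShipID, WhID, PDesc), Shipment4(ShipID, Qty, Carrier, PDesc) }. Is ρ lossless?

Yes

Chase test. Columns are ShipID, Qty, Carrier, WhID, PDesc; row i has aⱼ where attribute j ∈ Shipmenti, else bᵢⱼ.
Initial tableau (one row per fragment):
  row 1: a1 a2 a3 b14 b15
  row 2: a1 a2 a3 a4 b25
  row 3: a1 b32 b33 a4 a5
  row 4: a1 a2 a3 b44 a5
Rows 1 and 2 agree on Qty, Carrier; apply Qty, Carrier→WhID and equate their WhID entries.
Rows 1 and 4 agree on Qty, Carrier; apply Qty, Carrier→WhID and equate their WhID entries.
Rows 1 and 3 agree on ShipID; apply ShipID→Qty, Carrier and equate their Qty, Carrier entries.
Row 3 is now all distinguished symbols — the join is lossless.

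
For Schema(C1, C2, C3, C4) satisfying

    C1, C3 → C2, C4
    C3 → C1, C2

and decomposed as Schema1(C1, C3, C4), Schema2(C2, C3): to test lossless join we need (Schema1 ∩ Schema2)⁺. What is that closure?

Schema1 ∩ Schema2 = {C3}.
C3 → C1, C2 applies, adding C1, C2
C1, C3 → C2, C4 applies, adding C4
Closure: {C1, C2, C3, C4}.

C1, C2, C3, C4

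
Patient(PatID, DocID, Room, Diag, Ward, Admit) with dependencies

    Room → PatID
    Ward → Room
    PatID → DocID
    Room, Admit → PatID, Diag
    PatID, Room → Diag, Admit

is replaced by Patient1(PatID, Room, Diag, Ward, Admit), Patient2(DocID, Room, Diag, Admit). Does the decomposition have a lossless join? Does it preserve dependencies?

Lossless test: (Room, Diag, Admit)⁺ = {PatID, DocID, Room, Diag, Admit}, which contains all of one fragment — lossless.
Dependency preservation: the restricted closure of {PatID} across the fragments never reaches {DocID}, so PatID → DocID cannot be enforced without a join — not preserved.

lossless but not dependency-preserving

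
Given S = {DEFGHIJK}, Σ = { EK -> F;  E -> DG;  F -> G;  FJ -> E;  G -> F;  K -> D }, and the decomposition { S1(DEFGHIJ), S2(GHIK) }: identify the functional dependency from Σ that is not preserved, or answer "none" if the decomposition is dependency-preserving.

Check K → D: no single fragment contains all of {DK}, and the restricted closure of {K} across the fragments never reaches {D}.
EK → F is preserved.
E → DG is preserved.
F → G is preserved.
FJ → E is preserved.
G → F is preserved.

K -> D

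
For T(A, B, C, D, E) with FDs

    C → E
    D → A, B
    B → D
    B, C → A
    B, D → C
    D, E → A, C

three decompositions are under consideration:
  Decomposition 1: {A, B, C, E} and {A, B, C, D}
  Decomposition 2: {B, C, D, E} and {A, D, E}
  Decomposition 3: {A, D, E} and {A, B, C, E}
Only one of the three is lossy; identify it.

Decomposition 3

Decomposition 1: common = {A, B, C}, closure = {A, B, C, D, E} → lossless.
Decomposition 2: common = {D, E}, closure = {A, B, C, D, E} → lossless.
Decomposition 3: common = {A, E}, closure = {A, E} → lossy.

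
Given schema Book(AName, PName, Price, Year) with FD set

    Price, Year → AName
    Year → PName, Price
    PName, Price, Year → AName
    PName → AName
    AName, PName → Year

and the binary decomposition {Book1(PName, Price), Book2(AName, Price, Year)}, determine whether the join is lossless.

Common attributes: Book1 ∩ Book2 = {Price}.
No dependency enlarges {Price}, so (Price)⁺ = {Price}.
The closure contains neither all of Book1 = {PName, Price} nor all of Book2 = {AName, Price, Year}, so the common attributes are not a superkey of either fragment. The join is lossy.

No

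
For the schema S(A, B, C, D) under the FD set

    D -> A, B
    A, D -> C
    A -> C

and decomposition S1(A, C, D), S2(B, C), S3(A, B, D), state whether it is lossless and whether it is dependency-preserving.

lossless and dependency-preserving

Lossless test (chase): Rows 1 and 3 agree on D; apply D→A, B and equate their A, B entries. Rows 1 and 3 agree on A, D; apply A, D→C and equate their C entries. Row 1 is now all distinguished symbols — the join is lossless.
Dependency preservation: every FD's attributes lie within a single fragment, so each can be enforced locally — preserved.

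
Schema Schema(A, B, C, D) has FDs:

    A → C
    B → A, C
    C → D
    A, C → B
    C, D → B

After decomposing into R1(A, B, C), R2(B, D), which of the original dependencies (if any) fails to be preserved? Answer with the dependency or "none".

A → C lies within R1.
B → A, C lies within R1.
C → D: restricted closure across fragments reaches D.
A, C → B lies within R1.
C, D → B: restricted closure across fragments reaches B.
Every dependency is enforceable on the fragments, so the decomposition is dependency-preserving.

none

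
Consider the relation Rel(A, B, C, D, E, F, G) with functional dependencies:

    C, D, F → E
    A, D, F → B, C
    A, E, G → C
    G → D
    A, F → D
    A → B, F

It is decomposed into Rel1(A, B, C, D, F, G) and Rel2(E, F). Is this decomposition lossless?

No

Common attributes: Rel1 ∩ Rel2 = {F}.
No dependency enlarges {F}, so (F)⁺ = {F}.
The closure contains neither all of Rel1 = {A, B, C, D, F, G} nor all of Rel2 = {E, F}, so the common attributes are not a superkey of either fragment. The join is lossy.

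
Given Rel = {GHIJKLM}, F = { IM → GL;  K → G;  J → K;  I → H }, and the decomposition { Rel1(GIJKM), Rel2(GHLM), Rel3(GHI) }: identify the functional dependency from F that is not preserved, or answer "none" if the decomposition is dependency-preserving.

IM → GL

Check IM → GL: no single fragment contains all of {GILM}, and the restricted closure of {IM} across the fragments never reaches {GL}.
K → G is preserved.
J → K is preserved.
I → H is preserved.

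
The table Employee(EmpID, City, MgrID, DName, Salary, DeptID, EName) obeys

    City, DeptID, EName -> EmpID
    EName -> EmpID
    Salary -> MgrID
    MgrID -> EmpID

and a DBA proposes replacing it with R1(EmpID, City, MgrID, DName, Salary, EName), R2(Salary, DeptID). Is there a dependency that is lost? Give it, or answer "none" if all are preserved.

City, DeptID, EName → EmpID: restricted closure across fragments reaches EmpID.
EName → EmpID lies within R1.
Salary → MgrID lies within R1.
MgrID → EmpID lies within R1.
Every dependency is enforceable on the fragments, so the decomposition is dependency-preserving.

none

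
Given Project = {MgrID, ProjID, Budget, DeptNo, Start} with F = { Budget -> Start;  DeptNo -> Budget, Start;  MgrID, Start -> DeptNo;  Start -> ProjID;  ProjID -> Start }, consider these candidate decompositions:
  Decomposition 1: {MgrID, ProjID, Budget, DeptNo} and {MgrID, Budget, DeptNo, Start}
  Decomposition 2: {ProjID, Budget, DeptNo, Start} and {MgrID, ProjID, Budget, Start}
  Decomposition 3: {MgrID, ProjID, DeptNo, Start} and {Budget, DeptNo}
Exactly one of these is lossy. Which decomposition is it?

Decomposition 1: common = {MgrID, Budget, DeptNo}, closure = {MgrID, ProjID, Budget, DeptNo, Start} → lossless.
Decomposition 2: common = {ProjID, Budget, Start}, closure = {ProjID, Budget, Start} → lossy.
Decomposition 3: common = {DeptNo}, closure = {ProjID, Budget, DeptNo, Start} → lossless.

Decomposition 2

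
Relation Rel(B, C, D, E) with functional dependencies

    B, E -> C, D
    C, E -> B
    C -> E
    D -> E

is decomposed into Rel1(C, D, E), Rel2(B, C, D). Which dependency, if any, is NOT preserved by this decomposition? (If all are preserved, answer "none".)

B, E -> C, D

Check B, E → C, D: no single fragment contains all of {B, C, D, E}, and the restricted closure of {B, E} across the fragments never reaches {C, D}.
C, E → B is preserved.
C → E is preserved.
D → E is preserved.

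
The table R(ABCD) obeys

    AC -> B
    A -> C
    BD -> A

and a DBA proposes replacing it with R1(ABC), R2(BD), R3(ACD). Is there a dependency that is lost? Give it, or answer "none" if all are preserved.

BD -> A

Check BD → A: no single fragment contains all of {ABD}, and the restricted closure of {BD} across the fragments never reaches {A}.
AC → B is preserved.
A → C is preserved.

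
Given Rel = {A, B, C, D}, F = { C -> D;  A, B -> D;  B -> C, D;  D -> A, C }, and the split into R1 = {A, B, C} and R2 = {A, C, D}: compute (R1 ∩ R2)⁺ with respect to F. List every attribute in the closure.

A, C, D

R1 ∩ R2 = {A, C}.
C → D applies, adding D
Closure: {A, C, D}.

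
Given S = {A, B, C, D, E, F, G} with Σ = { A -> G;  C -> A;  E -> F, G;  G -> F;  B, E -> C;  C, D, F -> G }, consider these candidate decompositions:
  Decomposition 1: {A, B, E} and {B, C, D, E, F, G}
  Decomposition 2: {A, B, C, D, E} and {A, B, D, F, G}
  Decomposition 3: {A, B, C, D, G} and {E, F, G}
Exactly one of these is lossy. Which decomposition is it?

Decomposition 3

Decomposition 1: common = {B, E}, closure = {A, B, C, E, F, G} → lossless.
Decomposition 2: common = {A, B, D}, closure = {A, B, D, F, G} → lossless.
Decomposition 3: common = {G}, closure = {F, G} → lossy.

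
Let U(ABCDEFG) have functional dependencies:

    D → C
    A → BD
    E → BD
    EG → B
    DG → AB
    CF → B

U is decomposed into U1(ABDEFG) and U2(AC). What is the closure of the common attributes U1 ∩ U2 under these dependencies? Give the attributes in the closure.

ABCD

U1 ∩ U2 = {A}.
A → BD applies, adding BD
D → C applies, adding C
Closure: {ABCD}.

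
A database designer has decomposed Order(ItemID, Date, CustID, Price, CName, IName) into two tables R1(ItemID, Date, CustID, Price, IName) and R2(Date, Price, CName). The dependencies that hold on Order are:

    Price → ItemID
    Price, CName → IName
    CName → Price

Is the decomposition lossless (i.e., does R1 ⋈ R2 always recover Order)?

Common attributes: R1 ∩ R2 = {Date, Price}.
Closure of {Date, Price}: Price → ItemID applies, adding ItemID. So (Date, Price)⁺ = {ItemID, Date, Price}.
The closure contains neither all of R1 = {ItemID, Date, CustID, Price, IName} nor all of R2 = {Date, Price, CName}, so the common attributes are not a superkey of either fragment. The join is lossy.

No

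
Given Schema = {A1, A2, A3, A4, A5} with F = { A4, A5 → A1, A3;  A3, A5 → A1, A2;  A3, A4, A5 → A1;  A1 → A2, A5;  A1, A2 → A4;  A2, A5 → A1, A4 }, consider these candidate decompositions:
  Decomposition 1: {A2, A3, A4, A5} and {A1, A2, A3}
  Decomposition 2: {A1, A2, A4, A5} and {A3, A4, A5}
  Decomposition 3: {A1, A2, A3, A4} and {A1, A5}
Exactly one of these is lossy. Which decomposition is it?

Decomposition 1: common = {A2, A3}, closure = {A2, A3} → lossy.
Decomposition 2: common = {A4, A5}, closure = {A1, A2, A3, A4, A5} → lossless.
Decomposition 3: common = {A1}, closure = {A1, A2, A3, A4, A5} → lossless.

Decomposition 1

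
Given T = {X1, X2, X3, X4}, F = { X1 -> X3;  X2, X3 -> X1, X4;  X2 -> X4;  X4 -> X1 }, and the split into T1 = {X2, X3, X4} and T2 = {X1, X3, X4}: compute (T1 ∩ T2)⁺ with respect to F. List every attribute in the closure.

T1 ∩ T2 = {X3, X4}.
X4 → X1 applies, adding X1
Closure: {X1, X3, X4}.

X1, X3, X4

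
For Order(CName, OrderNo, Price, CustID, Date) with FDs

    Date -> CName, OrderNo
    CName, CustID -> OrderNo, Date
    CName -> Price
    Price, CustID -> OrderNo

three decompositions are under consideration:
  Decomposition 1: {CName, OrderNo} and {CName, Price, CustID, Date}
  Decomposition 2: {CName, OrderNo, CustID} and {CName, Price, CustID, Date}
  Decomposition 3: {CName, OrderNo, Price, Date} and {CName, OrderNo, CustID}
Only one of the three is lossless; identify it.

Decomposition 2

Decomposition 1: common = {CName}, closure = {CName, Price} → lossy.
Decomposition 2: common = {CName, CustID}, closure = {CName, OrderNo, Price, CustID, Date} → lossless.
Decomposition 3: common = {CName, OrderNo}, closure = {CName, OrderNo, Price} → lossy.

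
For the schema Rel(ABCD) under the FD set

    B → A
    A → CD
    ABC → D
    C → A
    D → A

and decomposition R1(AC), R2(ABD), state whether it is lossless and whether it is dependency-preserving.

Lossless test: (A)⁺ = {ACD}, which contains all of one fragment — lossless.
Dependency preservation: A → CD; ABC → D are not contained in any single fragment, but the restricted closure of each left-hand side across the fragments still reaches the right-hand side; the remaining FDs each lie inside some fragment. All dependencies are preserved.

lossless and dependency-preserving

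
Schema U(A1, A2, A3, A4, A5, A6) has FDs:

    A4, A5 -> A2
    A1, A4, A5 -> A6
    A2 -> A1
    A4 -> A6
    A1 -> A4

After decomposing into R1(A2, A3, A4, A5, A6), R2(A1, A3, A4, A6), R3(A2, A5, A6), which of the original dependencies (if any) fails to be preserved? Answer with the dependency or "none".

A2 -> A1

Check A2 → A1: no single fragment contains all of {A1, A2}, and the restricted closure of {A2} across the fragments never reaches {A1}.
A4, A5 → A2 is preserved.
A1, A4, A5 → A6 is preserved.
A4 → A6 is preserved.
A1 → A4 is preserved.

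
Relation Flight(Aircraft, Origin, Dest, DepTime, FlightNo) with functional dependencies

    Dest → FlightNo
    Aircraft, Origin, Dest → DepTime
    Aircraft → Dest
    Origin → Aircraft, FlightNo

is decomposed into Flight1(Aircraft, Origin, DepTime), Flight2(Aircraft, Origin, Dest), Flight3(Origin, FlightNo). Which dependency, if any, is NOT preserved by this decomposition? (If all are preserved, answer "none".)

Dest → FlightNo

Check Dest → FlightNo: no single fragment contains all of {Dest, FlightNo}, and the restricted closure of {Dest} across the fragments never reaches {FlightNo}.
Aircraft, Origin, Dest → DepTime is preserved.
Aircraft → Dest is preserved.
Origin → Aircraft, FlightNo is preserved.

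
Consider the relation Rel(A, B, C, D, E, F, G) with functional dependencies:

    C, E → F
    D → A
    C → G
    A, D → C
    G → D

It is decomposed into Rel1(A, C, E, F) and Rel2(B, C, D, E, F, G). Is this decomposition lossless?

Yes

Common attributes: Rel1 ∩ Rel2 = {C, E, F}.
Closure of {C, E, F}: C → G applies, adding G; G → D applies, adding D; D → A applies, adding A. So (C, E, F)⁺ = {A, C, D, E, F, G}.
This closure contains every attribute of Rel1, so Rel1 ∩ Rel2 → Rel1. The join is lossless.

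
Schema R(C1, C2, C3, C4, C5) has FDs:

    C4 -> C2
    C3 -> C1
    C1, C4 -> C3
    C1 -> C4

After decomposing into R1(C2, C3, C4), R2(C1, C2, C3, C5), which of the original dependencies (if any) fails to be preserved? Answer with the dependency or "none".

C4 → C2 lies within R1.
C3 → C1 lies within R2.
C1, C4 → C3: restricted closure across fragments reaches C3.
C1 → C4: restricted closure across fragments reaches C4.
Every dependency is enforceable on the fragments, so the decomposition is dependency-preserving.

none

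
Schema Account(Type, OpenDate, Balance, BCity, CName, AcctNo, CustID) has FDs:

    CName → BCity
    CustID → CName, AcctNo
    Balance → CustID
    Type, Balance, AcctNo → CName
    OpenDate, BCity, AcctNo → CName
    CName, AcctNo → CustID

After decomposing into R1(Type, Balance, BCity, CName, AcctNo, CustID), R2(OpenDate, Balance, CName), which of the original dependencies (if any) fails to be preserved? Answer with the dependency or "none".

OpenDate, BCity, AcctNo → CName

Check OpenDate, BCity, AcctNo → CName: no single fragment contains all of {OpenDate, BCity, CName, AcctNo}, and the restricted closure of {OpenDate, BCity, AcctNo} across the fragments never reaches {CName}.
CName → BCity is preserved.
CustID → CName, AcctNo is preserved.
Balance → CustID is preserved.
Type, Balance, AcctNo → CName is preserved.
CName, AcctNo → CustID is preserved.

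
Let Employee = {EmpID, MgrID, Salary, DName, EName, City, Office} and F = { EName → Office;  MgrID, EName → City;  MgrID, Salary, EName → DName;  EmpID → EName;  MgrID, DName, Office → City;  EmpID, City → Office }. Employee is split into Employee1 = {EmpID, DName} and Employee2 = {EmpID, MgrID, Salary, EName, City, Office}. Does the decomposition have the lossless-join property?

No

Common attributes: Employee1 ∩ Employee2 = {EmpID}.
Closure of {EmpID}: EmpID → EName applies, adding EName; EName → Office applies, adding Office. So (EmpID)⁺ = {EmpID, EName, Office}.
The closure contains neither all of Employee1 = {EmpID, DName} nor all of Employee2 = {EmpID, MgrID, Salary, EName, City, Office}, so the common attributes are not a superkey of either fragment. The join is lossy.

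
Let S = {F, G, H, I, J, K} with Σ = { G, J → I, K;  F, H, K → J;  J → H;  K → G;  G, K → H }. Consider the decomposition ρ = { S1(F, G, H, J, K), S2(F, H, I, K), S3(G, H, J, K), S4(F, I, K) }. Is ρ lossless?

Yes

Chase test. Columns are F, G, H, I, J, K; row i has aⱼ where attribute j ∈ Si, else bᵢⱼ.
Initial tableau (one row per fragment):
  row 1: a1 a2 a3 b14 a5 a6
  row 2: a1 b22 a3 a4 b25 a6
  row 3: b31 a2 a3 b34 a5 a6
  row 4: a1 b42 b43 a4 b45 a6
Rows 1 and 3 agree on G, J; apply G, J→I, K and equate their I, K entries.
Rows 1 and 2 agree on F, H, K; apply F, H, K→J and equate their J entries.
Rows 1 and 2 agree on K; apply K→G and equate their G entries.
Rows 1 and 4 agree on K; apply K→G and equate their G entries.
Rows 1 and 4 agree on G, K; apply G, K→H and equate their H entries.
Rows 1 and 2 agree on G, J; apply G, J→I, K and equate their I, K entries.
Rows 1 and 4 agree on F, H, K; apply F, H, K→J and equate their J entries.
Row 1 is now all distinguished symbols — the join is lossless.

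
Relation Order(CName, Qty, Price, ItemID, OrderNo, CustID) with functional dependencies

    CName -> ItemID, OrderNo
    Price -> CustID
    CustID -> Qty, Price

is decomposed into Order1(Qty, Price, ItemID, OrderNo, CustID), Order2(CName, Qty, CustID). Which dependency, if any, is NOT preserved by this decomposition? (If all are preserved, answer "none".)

Check CName → ItemID, OrderNo: no single fragment contains all of {CName, ItemID, OrderNo}, and the restricted closure of {CName} across the fragments never reaches {ItemID, OrderNo}.
Price → CustID is preserved.
CustID → Qty, Price is preserved.

CName -> ItemID, OrderNo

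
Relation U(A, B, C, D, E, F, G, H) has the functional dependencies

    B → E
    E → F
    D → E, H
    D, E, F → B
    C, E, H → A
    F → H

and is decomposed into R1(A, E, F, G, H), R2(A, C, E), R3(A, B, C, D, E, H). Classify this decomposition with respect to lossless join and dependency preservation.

Lossless test (chase): Rows 1 and 2 agree on E; apply E→F and equate their F entries. Rows 1 and 3 agree on E; apply E→F and equate their F entries. Rows 1 and 2 agree on F; apply F→H and equate their H entries. No row becomes fully distinguished — the join is lossy.
Dependency preservation: D, E, F → B is not contained in any single fragment, but the restricted closure of its left-hand side across the fragments still reaches the right-hand side; the remaining FDs each lie inside some fragment. All dependencies are preserved.

lossy but dependency-preserving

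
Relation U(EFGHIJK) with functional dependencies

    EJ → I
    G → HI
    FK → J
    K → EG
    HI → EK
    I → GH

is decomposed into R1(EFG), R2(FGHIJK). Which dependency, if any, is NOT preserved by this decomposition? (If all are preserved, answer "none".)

EJ → I

Check EJ → I: no single fragment contains all of {EIJ}, and the restricted closure of {EJ} across the fragments never reaches {I}.
G → HI is preserved.
FK → J is preserved.
K → EG is preserved.
HI → EK is preserved.
I → GH is preserved.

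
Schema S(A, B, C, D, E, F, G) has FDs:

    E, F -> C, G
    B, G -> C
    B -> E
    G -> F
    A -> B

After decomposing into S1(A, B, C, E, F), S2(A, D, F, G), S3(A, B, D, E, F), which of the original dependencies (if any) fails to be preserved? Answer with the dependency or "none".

Check E, F → C, G: no single fragment contains all of {C, E, F, G}, and the restricted closure of {E, F} across the fragments never reaches {C, G}.
B, G → C is preserved.
B → E is preserved.
G → F is preserved.
A → B is preserved.

E, F -> C, G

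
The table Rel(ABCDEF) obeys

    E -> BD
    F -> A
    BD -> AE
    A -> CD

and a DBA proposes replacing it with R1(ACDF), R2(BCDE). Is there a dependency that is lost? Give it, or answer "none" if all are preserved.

BD -> AE

Check BD → AE: no single fragment contains all of {ABDE}, and the restricted closure of {BD} across the fragments never reaches {AE}.
E → BD is preserved.
F → A is preserved.
A → CD is preserved.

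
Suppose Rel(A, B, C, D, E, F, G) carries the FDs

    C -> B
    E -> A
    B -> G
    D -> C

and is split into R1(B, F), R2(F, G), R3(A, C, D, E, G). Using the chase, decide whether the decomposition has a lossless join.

No

Chase test. Columns are A, B, C, D, E, F, G; row i has aⱼ where attribute j ∈ Ri, else bᵢⱼ.
Initial tableau (one row per fragment):
  row 1: b11 a2 b13 b14 b15 a6 b17
  row 2: b21 b22 b23 b24 b25 a6 a7
  row 3: a1 b32 a3 a4 a5 b36 a7
No row becomes fully distinguished — the join is lossy.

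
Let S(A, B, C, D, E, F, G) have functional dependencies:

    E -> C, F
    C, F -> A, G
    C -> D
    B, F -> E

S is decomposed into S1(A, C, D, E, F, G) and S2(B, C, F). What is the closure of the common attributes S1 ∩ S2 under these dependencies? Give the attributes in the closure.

A, C, D, F, G

S1 ∩ S2 = {C, F}.
C, F → A, G applies, adding A, G
C → D applies, adding D
Closure: {A, C, D, F, G}.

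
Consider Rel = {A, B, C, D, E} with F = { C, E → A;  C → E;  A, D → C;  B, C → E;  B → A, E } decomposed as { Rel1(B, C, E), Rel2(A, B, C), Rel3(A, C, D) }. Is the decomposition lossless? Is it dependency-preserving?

Lossless test (chase): Rows 1 and 2 agree on C; apply C→E and equate their E entries. Rows 1 and 3 agree on C; apply C→E and equate their E entries. Rows 1 and 2 agree on B; apply B→A, E and equate their A, E entries. No row becomes fully distinguished — the join is lossy.
Dependency preservation: C, E → A; B → A, E are not contained in any single fragment, but the restricted closure of each left-hand side across the fragments still reaches the right-hand side; the remaining FDs each lie inside some fragment. All dependencies are preserved.

lossy but dependency-preserving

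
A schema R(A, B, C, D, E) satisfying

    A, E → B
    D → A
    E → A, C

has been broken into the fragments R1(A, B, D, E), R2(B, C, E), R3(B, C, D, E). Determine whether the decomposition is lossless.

Chase test. Columns are A, B, C, D, E; row i has aⱼ where attribute j ∈ Ri, else bᵢⱼ.
Initial tableau (one row per fragment):
  row 1: a1 a2 b13 a4 a5
  row 2: b21 a2 a3 b24 a5
  row 3: b31 a2 a3 a4 a5
Rows 1 and 3 agree on D; apply D→A and equate their A entries.
Rows 1 and 2 agree on E; apply E→A, C and equate their A, C entries.
Row 1 is now all distinguished symbols — the join is lossless.

Yes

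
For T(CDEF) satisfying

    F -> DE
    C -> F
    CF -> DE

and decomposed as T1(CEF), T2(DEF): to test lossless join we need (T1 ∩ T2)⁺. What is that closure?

T1 ∩ T2 = {EF}.
F → DE applies, adding D
Closure: {DEF}.

DEF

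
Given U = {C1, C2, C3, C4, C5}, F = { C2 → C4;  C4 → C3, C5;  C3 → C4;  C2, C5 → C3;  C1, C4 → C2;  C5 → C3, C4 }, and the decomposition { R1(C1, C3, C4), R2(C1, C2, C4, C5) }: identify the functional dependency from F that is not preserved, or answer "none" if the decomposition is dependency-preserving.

C2 → C4 lies within R2.
C4 → C3, C5: restricted closure across fragments reaches C3, C5.
C3 → C4 lies within R1.
C2, C5 → C3: restricted closure across fragments reaches C3.
C1, C4 → C2 lies within R2.
C5 → C3, C4: restricted closure across fragments reaches C3, C4.
Every dependency is enforceable on the fragments, so the decomposition is dependency-preserving.

none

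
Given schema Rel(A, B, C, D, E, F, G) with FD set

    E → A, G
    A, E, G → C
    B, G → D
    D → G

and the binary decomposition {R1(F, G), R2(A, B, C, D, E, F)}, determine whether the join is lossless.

Common attributes: R1 ∩ R2 = {F}.
No dependency enlarges {F}, so (F)⁺ = {F}.
The closure contains neither all of R1 = {F, G} nor all of R2 = {A, B, C, D, E, F}, so the common attributes are not a superkey of either fragment. The join is lossy.

No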